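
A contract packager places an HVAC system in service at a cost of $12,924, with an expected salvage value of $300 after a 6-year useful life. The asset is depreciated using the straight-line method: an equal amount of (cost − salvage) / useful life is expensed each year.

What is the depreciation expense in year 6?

Depreciable base = $12,924 − $300 = $12,624.
Annual expense = $12,624 / 6 = $2,104.

$2,104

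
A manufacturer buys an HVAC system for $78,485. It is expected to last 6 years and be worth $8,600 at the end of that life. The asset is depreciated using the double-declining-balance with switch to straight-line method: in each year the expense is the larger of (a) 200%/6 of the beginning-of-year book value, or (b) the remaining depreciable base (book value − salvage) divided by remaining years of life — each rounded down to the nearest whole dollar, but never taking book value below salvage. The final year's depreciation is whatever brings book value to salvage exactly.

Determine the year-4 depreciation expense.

$7,752

Depreciable base = $78,485 − $8,600 = $69,885.
Year 1: DB = ⌊$78,485 × 200%/6⌋ = $26,161; SL = ⌊$69,885/6⌋ = $11,647 → take DB $26,161. Book value $52,324.
Year 2: DB = ⌊$52,324 × 200%/6⌋ = $17,441; SL = ⌊$43,724/5⌋ = $8,744 → take DB $17,441. Book value $34,883.
Year 3: DB = ⌊$34,883 × 200%/6⌋ = $11,627; SL = ⌊$26,283/4⌋ = $6,570 → take DB $11,627. Book value $23,256.
Year 4: DB = ⌊$23,256 × 200%/6⌋ = $7,752; SL = ⌊$14,656/3⌋ = $4,885 → take DB $7,752. Book value $15,504.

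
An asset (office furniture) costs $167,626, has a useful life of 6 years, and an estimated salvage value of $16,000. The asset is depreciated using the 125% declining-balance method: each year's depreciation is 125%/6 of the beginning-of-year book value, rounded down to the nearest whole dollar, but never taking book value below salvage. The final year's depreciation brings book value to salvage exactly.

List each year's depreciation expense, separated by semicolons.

Depreciable base = $167,626 − $16,000 = $151,626.
Year 1: ⌊$167,626 × 125%/6⌋ = $34,922. Book value $132,704.
Year 2: ⌊$132,704 × 125%/6⌋ = $27,646. Book value $105,058.
Year 3: ⌊$105,058 × 125%/6⌋ = $21,887. Book value $83,171.
Year 4: ⌊$83,171 × 125%/6⌋ = $17,327. Book value $65,844.
Year 5: ⌊$65,844 × 125%/6⌋ = $13,717. Book value $52,127.
Year 6 (final): $52,127 − $16,000 = $36,127. Book value $16,000.

$34,922; $27,646; $21,887; $17,327; $13,717; $36,127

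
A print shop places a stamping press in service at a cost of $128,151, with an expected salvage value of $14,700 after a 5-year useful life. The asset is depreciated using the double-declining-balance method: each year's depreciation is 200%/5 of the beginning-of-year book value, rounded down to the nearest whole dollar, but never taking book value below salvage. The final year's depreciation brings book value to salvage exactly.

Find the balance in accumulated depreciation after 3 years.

$100,470

Depreciable base = $128,151 − $14,700 = $113,451.
Year 1: ⌊$128,151 × 200%/5⌋ = $51,260. Book value $76,891.
Year 2: ⌊$76,891 × 200%/5⌋ = $30,756. Book value $46,135.
Year 3: ⌊$46,135 × 200%/5⌋ = $18,454. Book value $27,681.
Accumulated through year 3 = $128,151 − $27,681 = $100,470.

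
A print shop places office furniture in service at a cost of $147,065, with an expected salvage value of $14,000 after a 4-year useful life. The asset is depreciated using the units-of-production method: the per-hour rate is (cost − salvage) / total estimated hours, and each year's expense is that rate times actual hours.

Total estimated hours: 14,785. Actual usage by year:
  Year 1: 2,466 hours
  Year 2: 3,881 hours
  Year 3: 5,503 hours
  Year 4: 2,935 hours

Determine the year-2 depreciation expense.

Depreciable base = $147,065 − $14,000 = $133,065.
Rate = $133,065 / 14,785 hours = $9 per hour.
Year 1: 2,466 × $9 = $22,194. Book value $124,871.
Year 2: 3,881 × $9 = $34,929. Book value $89,942.

$34,929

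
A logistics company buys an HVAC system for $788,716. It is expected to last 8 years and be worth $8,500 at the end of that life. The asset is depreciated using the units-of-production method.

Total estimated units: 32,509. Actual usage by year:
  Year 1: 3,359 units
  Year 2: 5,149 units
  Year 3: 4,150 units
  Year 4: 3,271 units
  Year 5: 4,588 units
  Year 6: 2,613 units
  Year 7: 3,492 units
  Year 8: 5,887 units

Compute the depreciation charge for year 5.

$110,112

Depreciable base = $788,716 − $8,500 = $780,216.
Rate = $780,216 / 32,509 units = $24 per unit.
Year 1: 3,359 × $24 = $80,616. Book value $708,100.
Year 2: 5,149 × $24 = $123,576. Book value $584,524.
Year 3: 4,150 × $24 = $99,600. Book value $484,924.
Year 4: 3,271 × $24 = $78,504. Book value $406,420.
Year 5: 4,588 × $24 = $110,112. Book value $296,308.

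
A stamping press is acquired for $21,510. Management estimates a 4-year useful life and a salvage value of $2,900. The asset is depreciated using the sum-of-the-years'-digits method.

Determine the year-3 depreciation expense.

$3,722

Depreciable base = $21,510 − $2,900 = $18,610.
Sum of the years' digits = 4+3+2+1 = 10.
Year 1: $18,610 × 4/10 = $7,444. Book value $14,066.
Year 2: $18,610 × 3/10 = $5,583. Book value $8,483.
Year 3: $18,610 × 2/10 = $3,722. Book value $4,761.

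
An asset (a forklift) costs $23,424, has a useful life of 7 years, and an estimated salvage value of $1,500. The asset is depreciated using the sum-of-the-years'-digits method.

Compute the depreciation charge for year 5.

Depreciable base = $23,424 − $1,500 = $21,924.
Sum of the years' digits = 7+6+5+4+3+2+1 = 28.
Year 1: $21,924 × 7/28 = $5,481. Book value $17,943.
Year 2: $21,924 × 6/28 = $4,698. Book value $13,245.
Year 3: $21,924 × 5/28 = $3,915. Book value $9,330.
Year 4: $21,924 × 4/28 = $3,132. Book value $6,198.
Year 5: $21,924 × 3/28 = $2,349. Book value $3,849.

$2,349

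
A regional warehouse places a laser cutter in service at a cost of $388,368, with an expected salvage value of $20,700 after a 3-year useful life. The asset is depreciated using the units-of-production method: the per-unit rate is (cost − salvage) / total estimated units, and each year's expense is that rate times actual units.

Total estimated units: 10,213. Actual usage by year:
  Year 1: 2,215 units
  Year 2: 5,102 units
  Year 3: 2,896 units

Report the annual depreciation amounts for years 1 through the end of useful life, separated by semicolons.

Depreciable base = $388,368 − $20,700 = $367,668.
Rate = $367,668 / 10,213 units = $36 per unit.
Year 1: 2,215 × $36 = $79,740. Book value $308,628.
Year 2: 5,102 × $36 = $183,672. Book value $124,956.
Year 3: 2,896 × $36 = $104,256. Book value $20,700.

$79,740; $183,672; $104,256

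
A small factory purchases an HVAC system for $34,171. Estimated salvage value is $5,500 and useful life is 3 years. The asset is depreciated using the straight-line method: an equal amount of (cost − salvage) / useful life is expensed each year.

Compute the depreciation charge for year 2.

$9,557

Depreciable base = $34,171 − $5,500 = $28,671.
Annual expense = $28,671 / 3 = $9,557.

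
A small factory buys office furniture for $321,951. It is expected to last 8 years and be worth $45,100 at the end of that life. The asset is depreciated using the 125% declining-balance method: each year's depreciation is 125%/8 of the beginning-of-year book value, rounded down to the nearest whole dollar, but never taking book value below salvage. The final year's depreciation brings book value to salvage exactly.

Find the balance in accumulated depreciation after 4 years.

$158,777

Depreciable base = $321,951 − $45,100 = $276,851.
Year 1: ⌊$321,951 × 125%/8⌋ = $50,304. Book value $271,647.
Year 2: ⌊$271,647 × 125%/8⌋ = $42,444. Book value $229,203.
Year 3: ⌊$229,203 × 125%/8⌋ = $35,812. Book value $193,391.
Year 4: ⌊$193,391 × 125%/8⌋ = $30,217. Book value $163,174.
Accumulated through year 4 = $321,951 − $163,174 = $158,777.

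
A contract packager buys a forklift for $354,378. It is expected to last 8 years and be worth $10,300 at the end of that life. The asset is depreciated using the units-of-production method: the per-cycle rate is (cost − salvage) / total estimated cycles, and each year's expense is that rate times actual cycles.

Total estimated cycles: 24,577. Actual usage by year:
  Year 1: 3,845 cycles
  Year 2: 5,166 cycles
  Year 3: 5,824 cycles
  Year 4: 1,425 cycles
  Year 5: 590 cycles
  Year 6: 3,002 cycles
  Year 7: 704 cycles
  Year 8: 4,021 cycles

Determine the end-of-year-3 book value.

$146,688

Depreciable base = $354,378 − $10,300 = $344,078.
Rate = $344,078 / 24,577 cycles = $14 per cycle.
Year 1: 3,845 × $14 = $53,830. Book value $300,548.
Year 2: 5,166 × $14 = $72,324. Book value $228,224.
Year 3: 5,824 × $14 = $81,536. Book value $146,688.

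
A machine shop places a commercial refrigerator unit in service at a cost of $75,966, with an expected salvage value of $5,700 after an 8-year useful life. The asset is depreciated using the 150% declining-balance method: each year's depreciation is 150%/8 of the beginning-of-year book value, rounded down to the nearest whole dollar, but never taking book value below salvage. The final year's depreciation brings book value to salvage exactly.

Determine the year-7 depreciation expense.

$4,098

Depreciable base = $75,966 − $5,700 = $70,266.
Year 1: ⌊$75,966 × 150%/8⌋ = $14,243. Book value $61,723.
Year 2: ⌊$61,723 × 150%/8⌋ = $11,573. Book value $50,150.
Year 3: ⌊$50,150 × 150%/8⌋ = $9,403. Book value $40,747.
Year 4: ⌊$40,747 × 150%/8⌋ = $7,640. Book value $33,107.
Year 5: ⌊$33,107 × 150%/8⌋ = $6,207. Book value $26,900.
Year 6: ⌊$26,900 × 150%/8⌋ = $5,043. Book value $21,857.
Year 7: ⌊$21,857 × 150%/8⌋ = $4,098. Book value $17,759.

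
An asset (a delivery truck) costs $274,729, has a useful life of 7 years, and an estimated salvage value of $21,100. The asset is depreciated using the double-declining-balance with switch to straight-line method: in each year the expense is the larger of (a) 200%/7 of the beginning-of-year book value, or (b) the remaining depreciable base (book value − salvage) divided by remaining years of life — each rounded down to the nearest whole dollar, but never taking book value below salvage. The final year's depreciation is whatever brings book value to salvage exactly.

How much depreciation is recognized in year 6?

Depreciable base = $274,729 − $21,100 = $253,629.
Year 1: DB = ⌊$274,729 × 200%/7⌋ = $78,494; SL = ⌊$253,629/7⌋ = $36,232 → take DB $78,494. Book value $196,235.
Year 2: DB = ⌊$196,235 × 200%/7⌋ = $56,067; SL = ⌊$175,135/6⌋ = $29,189 → take DB $56,067. Book value $140,168.
Year 3: DB = ⌊$140,168 × 200%/7⌋ = $40,048; SL = ⌊$119,068/5⌋ = $23,813 → take DB $40,048. Book value $100,120.
Year 4: DB = ⌊$100,120 × 200%/7⌋ = $28,605; SL = ⌊$79,020/4⌋ = $19,755 → take DB $28,605. Book value $71,515.
Year 5: DB = ⌊$71,515 × 200%/7⌋ = $20,432; SL = ⌊$50,415/3⌋ = $16,805 → take DB $20,432. Book value $51,083.
Year 6: DB = ⌊$51,083 × 200%/7⌋ = $14,595; SL = ⌊$29,983/2⌋ = $14,991 → take SL $14,991. Book value $36,092.

$14,991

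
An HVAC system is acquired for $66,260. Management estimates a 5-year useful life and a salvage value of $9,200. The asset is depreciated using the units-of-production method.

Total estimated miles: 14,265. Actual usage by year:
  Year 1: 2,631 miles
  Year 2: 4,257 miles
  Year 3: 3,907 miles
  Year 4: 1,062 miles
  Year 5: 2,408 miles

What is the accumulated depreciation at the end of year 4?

Depreciable base = $66,260 − $9,200 = $57,060.
Rate = $57,060 / 14,265 miles = $4 per mile.
Year 1: 2,631 × $4 = $10,524. Book value $55,736.
Year 2: 4,257 × $4 = $17,028. Book value $38,708.
Year 3: 3,907 × $4 = $15,628. Book value $23,080.
Year 4: 1,062 × $4 = $4,248. Book value $18,832.
Accumulated through year 4 = $66,260 − $18,832 = $47,428.

$47,428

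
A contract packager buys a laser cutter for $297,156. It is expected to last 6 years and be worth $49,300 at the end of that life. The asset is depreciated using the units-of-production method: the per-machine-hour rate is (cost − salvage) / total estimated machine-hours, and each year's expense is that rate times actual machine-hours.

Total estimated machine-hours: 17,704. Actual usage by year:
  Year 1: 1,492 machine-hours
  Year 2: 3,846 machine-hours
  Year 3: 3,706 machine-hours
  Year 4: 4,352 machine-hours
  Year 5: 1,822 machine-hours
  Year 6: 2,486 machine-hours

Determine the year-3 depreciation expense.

$51,884

Depreciable base = $297,156 − $49,300 = $247,856.
Rate = $247,856 / 17,704 machine-hours = $14 per machine-hour.
Year 1: 1,492 × $14 = $20,888. Book value $276,268.
Year 2: 3,846 × $14 = $53,844. Book value $222,424.
Year 3: 3,706 × $14 = $51,884. Book value $170,540.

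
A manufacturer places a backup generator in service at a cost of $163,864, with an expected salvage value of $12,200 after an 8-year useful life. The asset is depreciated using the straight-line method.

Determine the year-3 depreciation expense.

$18,958

Depreciable base = $163,864 − $12,200 = $151,664.
Annual expense = $151,664 / 8 = $18,958.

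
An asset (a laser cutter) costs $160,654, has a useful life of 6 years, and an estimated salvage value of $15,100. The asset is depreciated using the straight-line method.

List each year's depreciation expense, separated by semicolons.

$24,259; $24,259; $24,259; $24,259; $24,259; $24,259

Depreciable base = $160,654 − $15,100 = $145,554.
Annual expense = $145,554 / 6 = $24,259.
End of year 1: book value $136,395.
End of year 2: book value $112,136.
End of year 3: book value $87,877.
End of year 4: book value $63,618.
End of year 5: book value $39,359.
End of year 6: book value $15,100.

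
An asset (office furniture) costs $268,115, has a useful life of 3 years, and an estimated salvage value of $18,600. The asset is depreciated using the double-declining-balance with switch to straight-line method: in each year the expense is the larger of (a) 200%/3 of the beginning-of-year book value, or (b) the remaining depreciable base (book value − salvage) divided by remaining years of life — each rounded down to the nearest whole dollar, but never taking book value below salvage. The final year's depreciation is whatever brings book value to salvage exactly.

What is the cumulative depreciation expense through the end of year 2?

$238,324

Depreciable base = $268,115 − $18,600 = $249,515.
Year 1: DB = ⌊$268,115 × 200%/3⌋ = $178,743; SL = ⌊$249,515/3⌋ = $83,171 → take DB $178,743. Book value $89,372.
Year 2: DB = ⌊$89,372 × 200%/3⌋ = $59,581; SL = ⌊$70,772/2⌋ = $35,386 → take DB $59,581. Book value $29,791.
Accumulated through year 2 = $268,115 − $29,791 = $238,324.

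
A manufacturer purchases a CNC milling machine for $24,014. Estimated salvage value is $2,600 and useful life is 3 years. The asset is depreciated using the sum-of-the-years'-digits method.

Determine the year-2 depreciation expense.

Depreciable base = $24,014 − $2,600 = $21,414.
Sum of the years' digits = 3+2+1 = 6.
Year 1: $21,414 × 3/6 = $10,707. Book value $13,307.
Year 2: $21,414 × 2/6 = $7,138. Book value $6,169.

$7,138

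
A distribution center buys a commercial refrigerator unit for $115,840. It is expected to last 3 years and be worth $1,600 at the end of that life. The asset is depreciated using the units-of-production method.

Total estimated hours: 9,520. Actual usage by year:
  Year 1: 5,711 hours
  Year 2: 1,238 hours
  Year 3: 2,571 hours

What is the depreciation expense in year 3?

$30,852

Depreciable base = $115,840 − $1,600 = $114,240.
Rate = $114,240 / 9,520 hours = $12 per hour.
Year 1: 5,711 × $12 = $68,532. Book value $47,308.
Year 2: 1,238 × $12 = $14,856. Book value $32,452.
Year 3: 2,571 × $12 = $30,852. Book value $1,600.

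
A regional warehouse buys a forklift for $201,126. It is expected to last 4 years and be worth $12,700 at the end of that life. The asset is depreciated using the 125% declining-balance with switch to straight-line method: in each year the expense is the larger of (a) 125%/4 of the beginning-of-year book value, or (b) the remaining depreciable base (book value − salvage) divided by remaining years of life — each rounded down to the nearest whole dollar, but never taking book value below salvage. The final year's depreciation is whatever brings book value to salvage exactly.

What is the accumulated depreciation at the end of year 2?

$106,061

Depreciable base = $201,126 − $12,700 = $188,426.
Year 1: DB = ⌊$201,126 × 125%/4⌋ = $62,851; SL = ⌊$188,426/4⌋ = $47,106 → take DB $62,851. Book value $138,275.
Year 2: DB = ⌊$138,275 × 125%/4⌋ = $43,210; SL = ⌊$125,575/3⌋ = $41,858 → take DB $43,210. Book value $95,065.
Accumulated through year 2 = $201,126 − $95,065 = $106,061.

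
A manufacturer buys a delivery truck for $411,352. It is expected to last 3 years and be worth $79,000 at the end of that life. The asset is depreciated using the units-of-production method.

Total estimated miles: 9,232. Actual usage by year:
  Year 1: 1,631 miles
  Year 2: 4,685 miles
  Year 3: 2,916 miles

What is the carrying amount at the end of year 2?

Depreciable base = $411,352 − $79,000 = $332,352.
Rate = $332,352 / 9,232 miles = $36 per mile.
Year 1: 1,631 × $36 = $58,716. Book value $352,636.
Year 2: 4,685 × $36 = $168,660. Book value $183,976.

$183,976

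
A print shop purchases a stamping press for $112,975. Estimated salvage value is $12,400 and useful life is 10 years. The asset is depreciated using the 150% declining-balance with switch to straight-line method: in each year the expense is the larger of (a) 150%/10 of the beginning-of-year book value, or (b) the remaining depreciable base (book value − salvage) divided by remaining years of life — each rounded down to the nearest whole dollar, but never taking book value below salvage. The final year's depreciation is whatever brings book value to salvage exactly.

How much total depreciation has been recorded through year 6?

$70,391

Depreciable base = $112,975 − $12,400 = $100,575.
Year 1: DB = ⌊$112,975 × 150%/10⌋ = $16,946; SL = ⌊$100,575/10⌋ = $10,057 → take DB $16,946. Book value $96,029.
Year 2: DB = ⌊$96,029 × 150%/10⌋ = $14,404; SL = ⌊$83,629/9⌋ = $9,292 → take DB $14,404. Book value $81,625.
Year 3: DB = ⌊$81,625 × 150%/10⌋ = $12,243; SL = ⌊$69,225/8⌋ = $8,653 → take DB $12,243. Book value $69,382.
Year 4: DB = ⌊$69,382 × 150%/10⌋ = $10,407; SL = ⌊$56,982/7⌋ = $8,140 → take DB $10,407. Book value $58,975.
Year 5: DB = ⌊$58,975 × 150%/10⌋ = $8,846; SL = ⌊$46,575/6⌋ = $7,762 → take DB $8,846. Book value $50,129.
Year 6: DB = ⌊$50,129 × 150%/10⌋ = $7,519; SL = ⌊$37,729/5⌋ = $7,545 → take SL $7,545. Book value $42,584.
Accumulated through year 6 = $112,975 − $42,584 = $70,391.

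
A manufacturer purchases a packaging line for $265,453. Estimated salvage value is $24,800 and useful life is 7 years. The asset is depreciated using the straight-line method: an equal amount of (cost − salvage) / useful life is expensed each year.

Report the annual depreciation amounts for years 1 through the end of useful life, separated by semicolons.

$34,379; $34,379; $34,379; $34,379; $34,379; $34,379; $34,379

Depreciable base = $265,453 − $24,800 = $240,653.
Annual expense = $240,653 / 7 = $34,379.
End of year 1: book value $231,074.
End of year 2: book value $196,695.
End of year 3: book value $162,316.
End of year 4: book value $127,937.
End of year 5: book value $93,558.
End of year 6: book value $59,179.
End of year 7: book value $24,800.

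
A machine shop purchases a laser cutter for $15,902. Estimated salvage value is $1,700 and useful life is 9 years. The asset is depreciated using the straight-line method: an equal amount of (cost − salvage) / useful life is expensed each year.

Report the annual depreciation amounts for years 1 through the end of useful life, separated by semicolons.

$1,578; $1,578; $1,578; $1,578; $1,578; $1,578; $1,578; $1,578; $1,578

Depreciable base = $15,902 − $1,700 = $14,202.
Annual expense = $14,202 / 9 = $1,578.
End of year 1: book value $14,324.
End of year 2: book value $12,746.
End of year 3: book value $11,168.
End of year 4: book value $9,590.
End of year 5: book value $8,012.
End of year 6: book value $6,434.
End of year 7: book value $4,856.
End of year 8: book value $3,278.
End of year 9: book value $1,700.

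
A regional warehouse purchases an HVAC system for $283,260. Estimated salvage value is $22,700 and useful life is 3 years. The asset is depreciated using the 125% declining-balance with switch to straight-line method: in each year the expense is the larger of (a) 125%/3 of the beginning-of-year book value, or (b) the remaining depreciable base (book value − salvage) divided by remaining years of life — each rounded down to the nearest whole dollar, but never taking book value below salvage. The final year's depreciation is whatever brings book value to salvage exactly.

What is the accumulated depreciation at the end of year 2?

Depreciable base = $283,260 − $22,700 = $260,560.
Year 1: DB = ⌊$283,260 × 125%/3⌋ = $118,025; SL = ⌊$260,560/3⌋ = $86,853 → take DB $118,025. Book value $165,235.
Year 2: DB = ⌊$165,235 × 125%/3⌋ = $68,847; SL = ⌊$142,535/2⌋ = $71,267 → take SL $71,267. Book value $93,968.
Accumulated through year 2 = $283,260 − $93,968 = $189,292.

$189,292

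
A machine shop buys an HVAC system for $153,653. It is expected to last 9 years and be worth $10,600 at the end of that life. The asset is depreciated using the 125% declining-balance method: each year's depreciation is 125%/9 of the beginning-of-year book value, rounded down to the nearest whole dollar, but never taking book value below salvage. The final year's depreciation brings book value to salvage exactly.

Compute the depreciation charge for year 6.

$10,104

Depreciable base = $153,653 − $10,600 = $143,053.
Year 1: ⌊$153,653 × 125%/9⌋ = $21,340. Book value $132,313.
Year 2: ⌊$132,313 × 125%/9⌋ = $18,376. Book value $113,937.
Year 3: ⌊$113,937 × 125%/9⌋ = $15,824. Book value $98,113.
Year 4: ⌊$98,113 × 125%/9⌋ = $13,626. Book value $84,487.
Year 5: ⌊$84,487 × 125%/9⌋ = $11,734. Book value $72,753.
Year 6: ⌊$72,753 × 125%/9⌋ = $10,104. Book value $62,649.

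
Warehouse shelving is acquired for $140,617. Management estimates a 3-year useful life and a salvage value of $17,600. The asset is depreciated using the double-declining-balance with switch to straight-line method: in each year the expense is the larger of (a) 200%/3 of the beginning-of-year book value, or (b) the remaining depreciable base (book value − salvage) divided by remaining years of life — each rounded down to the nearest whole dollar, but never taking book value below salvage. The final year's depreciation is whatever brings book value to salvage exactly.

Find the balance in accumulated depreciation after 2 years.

$123,017

Depreciable base = $140,617 − $17,600 = $123,017.
Year 1: DB = ⌊$140,617 × 200%/3⌋ = $93,744; SL = ⌊$123,017/3⌋ = $41,005 → take DB $93,744. Book value $46,873.
Year 2: DB = ⌊$46,873 × 200%/3⌋ = $31,248; SL = ⌊$29,273/2⌋ = $14,636 → take DB $31,248, capped at $29,273. Book value $17,600.
Accumulated through year 2 = $140,617 − $17,600 = $123,017.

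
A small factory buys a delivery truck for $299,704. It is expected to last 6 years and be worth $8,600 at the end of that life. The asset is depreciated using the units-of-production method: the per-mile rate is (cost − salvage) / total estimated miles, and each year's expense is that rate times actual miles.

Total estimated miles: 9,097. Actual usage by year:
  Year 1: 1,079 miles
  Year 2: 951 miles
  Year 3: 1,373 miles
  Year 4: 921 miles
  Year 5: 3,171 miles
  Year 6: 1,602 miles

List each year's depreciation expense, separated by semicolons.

$34,528; $30,432; $43,936; $29,472; $101,472; $51,264

Depreciable base = $299,704 − $8,600 = $291,104.
Rate = $291,104 / 9,097 miles = $32 per mile.
Year 1: 1,079 × $32 = $34,528. Book value $265,176.
Year 2: 951 × $32 = $30,432. Book value $234,744.
Year 3: 1,373 × $32 = $43,936. Book value $190,808.
Year 4: 921 × $32 = $29,472. Book value $161,336.
Year 5: 3,171 × $32 = $101,472. Book value $59,864.
Year 6: 1,602 × $32 = $51,264. Book value $8,600.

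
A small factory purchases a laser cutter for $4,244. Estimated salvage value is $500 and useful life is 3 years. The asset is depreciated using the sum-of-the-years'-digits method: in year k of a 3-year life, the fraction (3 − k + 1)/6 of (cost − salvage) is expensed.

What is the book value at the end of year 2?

$1,124

Depreciable base = $4,244 − $500 = $3,744.
Sum of the years' digits = 3+2+1 = 6.
Year 1: $3,744 × 3/6 = $1,872. Book value $2,372.
Year 2: $3,744 × 2/6 = $1,248. Book value $1,124.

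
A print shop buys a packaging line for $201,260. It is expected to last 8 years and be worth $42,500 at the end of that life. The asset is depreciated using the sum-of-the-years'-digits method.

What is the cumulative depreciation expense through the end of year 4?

$114,660

Depreciable base = $201,260 − $42,500 = $158,760.
Sum of the years' digits = 8+7+6+5+4+3+2+1 = 36.
Year 1: $158,760 × 8/36 = $35,280. Book value $165,980.
Year 2: $158,760 × 7/36 = $30,870. Book value $135,110.
Year 3: $158,760 × 6/36 = $26,460. Book value $108,650.
Year 4: $158,760 × 5/36 = $22,050. Book value $86,600.
Accumulated through year 4 = $201,260 − $86,600 = $114,660.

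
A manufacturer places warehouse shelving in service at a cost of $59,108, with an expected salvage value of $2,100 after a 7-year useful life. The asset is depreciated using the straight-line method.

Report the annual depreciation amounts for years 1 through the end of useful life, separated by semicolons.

Depreciable base = $59,108 − $2,100 = $57,008.
Annual expense = $57,008 / 7 = $8,144.
End of year 1: book value $50,964.
End of year 2: book value $42,820.
End of year 3: book value $34,676.
End of year 4: book value $26,532.
End of year 5: book value $18,388.
End of year 6: book value $10,244.
End of year 7: book value $2,100.

$8,144; $8,144; $8,144; $8,144; $8,144; $8,144; $8,144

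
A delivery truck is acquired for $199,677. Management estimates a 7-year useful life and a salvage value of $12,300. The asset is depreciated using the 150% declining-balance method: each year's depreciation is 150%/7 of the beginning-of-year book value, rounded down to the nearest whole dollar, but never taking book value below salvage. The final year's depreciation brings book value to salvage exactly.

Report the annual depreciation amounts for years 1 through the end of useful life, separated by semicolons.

$42,787; $33,619; $26,415; $20,754; $16,307; $12,813; $34,682

Depreciable base = $199,677 − $12,300 = $187,377.
Year 1: ⌊$199,677 × 150%/7⌋ = $42,787. Book value $156,890.
Year 2: ⌊$156,890 × 150%/7⌋ = $33,619. Book value $123,271.
Year 3: ⌊$123,271 × 150%/7⌋ = $26,415. Book value $96,856.
Year 4: ⌊$96,856 × 150%/7⌋ = $20,754. Book value $76,102.
Year 5: ⌊$76,102 × 150%/7⌋ = $16,307. Book value $59,795.
Year 6: ⌊$59,795 × 150%/7⌋ = $12,813. Book value $46,982.
Year 7 (final): $46,982 − $12,300 = $34,682. Book value $12,300.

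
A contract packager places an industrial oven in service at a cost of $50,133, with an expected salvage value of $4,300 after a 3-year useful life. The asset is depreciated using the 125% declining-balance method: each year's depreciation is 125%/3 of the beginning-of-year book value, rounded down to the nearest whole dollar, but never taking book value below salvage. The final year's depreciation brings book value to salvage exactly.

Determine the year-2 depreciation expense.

$12,185

Depreciable base = $50,133 − $4,300 = $45,833.
Year 1: ⌊$50,133 × 125%/3⌋ = $20,888. Book value $29,245.
Year 2: ⌊$29,245 × 125%/3⌋ = $12,185. Book value $17,060.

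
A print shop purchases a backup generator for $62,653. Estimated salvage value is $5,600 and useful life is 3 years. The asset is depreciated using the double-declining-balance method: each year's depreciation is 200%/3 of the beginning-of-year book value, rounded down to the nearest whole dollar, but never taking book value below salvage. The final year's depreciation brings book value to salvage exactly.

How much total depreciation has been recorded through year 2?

$55,691

Depreciable base = $62,653 − $5,600 = $57,053.
Year 1: ⌊$62,653 × 200%/3⌋ = $41,768. Book value $20,885.
Year 2: ⌊$20,885 × 200%/3⌋ = $13,923. Book value $6,962.
Accumulated through year 2 = $62,653 − $6,962 = $55,691.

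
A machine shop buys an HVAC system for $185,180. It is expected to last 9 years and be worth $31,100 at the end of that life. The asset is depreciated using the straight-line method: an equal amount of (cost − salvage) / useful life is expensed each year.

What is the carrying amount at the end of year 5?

Depreciable base = $185,180 − $31,100 = $154,080.
Annual expense = $154,080 / 9 = $17,120.
End of year 1: book value $168,060.
End of year 2: book value $150,940.
End of year 3: book value $133,820.
End of year 4: book value $116,700.
End of year 5: book value $99,580.

$99,580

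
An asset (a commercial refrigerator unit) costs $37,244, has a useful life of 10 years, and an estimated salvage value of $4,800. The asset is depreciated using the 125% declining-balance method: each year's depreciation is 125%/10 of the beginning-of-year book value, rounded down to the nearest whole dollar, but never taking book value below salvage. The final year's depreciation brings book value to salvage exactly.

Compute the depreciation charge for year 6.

Depreciable base = $37,244 − $4,800 = $32,444.
Year 1: ⌊$37,244 × 125%/10⌋ = $4,655. Book value $32,589.
Year 2: ⌊$32,589 × 125%/10⌋ = $4,073. Book value $28,516.
Year 3: ⌊$28,516 × 125%/10⌋ = $3,564. Book value $24,952.
Year 4: ⌊$24,952 × 125%/10⌋ = $3,119. Book value $21,833.
Year 5: ⌊$21,833 × 125%/10⌋ = $2,729. Book value $19,104.
Year 6: ⌊$19,104 × 125%/10⌋ = $2,388. Book value $16,716.

$2,388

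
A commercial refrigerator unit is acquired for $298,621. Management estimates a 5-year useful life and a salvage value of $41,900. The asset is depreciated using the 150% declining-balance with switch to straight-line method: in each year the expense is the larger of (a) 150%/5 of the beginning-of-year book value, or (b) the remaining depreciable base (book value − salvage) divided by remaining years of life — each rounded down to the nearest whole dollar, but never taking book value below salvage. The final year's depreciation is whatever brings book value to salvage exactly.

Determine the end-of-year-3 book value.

$102,428

Depreciable base = $298,621 − $41,900 = $256,721.
Year 1: DB = ⌊$298,621 × 150%/5⌋ = $89,586; SL = ⌊$256,721/5⌋ = $51,344 → take DB $89,586. Book value $209,035.
Year 2: DB = ⌊$209,035 × 150%/5⌋ = $62,710; SL = ⌊$167,135/4⌋ = $41,783 → take DB $62,710. Book value $146,325.
Year 3: DB = ⌊$146,325 × 150%/5⌋ = $43,897; SL = ⌊$104,425/3⌋ = $34,808 → take DB $43,897. Book value $102,428.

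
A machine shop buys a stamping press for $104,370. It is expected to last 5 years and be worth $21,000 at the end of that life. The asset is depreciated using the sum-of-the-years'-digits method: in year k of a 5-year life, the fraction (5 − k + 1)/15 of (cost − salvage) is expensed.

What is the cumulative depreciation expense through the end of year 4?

Depreciable base = $104,370 − $21,000 = $83,370.
Sum of the years' digits = 5+4+3+2+1 = 15.
Year 1: $83,370 × 5/15 = $27,790. Book value $76,580.
Year 2: $83,370 × 4/15 = $22,232. Book value $54,348.
Year 3: $83,370 × 3/15 = $16,674. Book value $37,674.
Year 4: $83,370 × 2/15 = $11,116. Book value $26,558.
Accumulated through year 4 = $104,370 − $26,558 = $77,812.

$77,812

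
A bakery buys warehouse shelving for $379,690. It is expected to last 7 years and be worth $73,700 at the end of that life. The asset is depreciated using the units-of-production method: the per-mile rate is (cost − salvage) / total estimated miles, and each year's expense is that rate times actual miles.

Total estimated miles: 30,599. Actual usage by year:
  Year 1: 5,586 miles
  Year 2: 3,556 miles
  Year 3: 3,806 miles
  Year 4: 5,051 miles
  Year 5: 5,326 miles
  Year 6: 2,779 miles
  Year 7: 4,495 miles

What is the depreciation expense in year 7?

$44,950

Depreciable base = $379,690 − $73,700 = $305,990.
Rate = $305,990 / 30,599 miles = $10 per mile.
Year 1: 5,586 × $10 = $55,860. Book value $323,830.
Year 2: 3,556 × $10 = $35,560. Book value $288,270.
Year 3: 3,806 × $10 = $38,060. Book value $250,210.
Year 4: 5,051 × $10 = $50,510. Book value $199,700.
Year 5: 5,326 × $10 = $53,260. Book value $146,440.
Year 6: 2,779 × $10 = $27,790. Book value $118,650.
Year 7: 4,495 × $10 = $44,950. Book value $73,700.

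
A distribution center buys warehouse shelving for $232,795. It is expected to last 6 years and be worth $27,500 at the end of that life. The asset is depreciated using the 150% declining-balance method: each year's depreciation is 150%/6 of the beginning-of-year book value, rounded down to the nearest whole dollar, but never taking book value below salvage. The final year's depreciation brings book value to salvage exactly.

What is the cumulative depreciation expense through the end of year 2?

$101,847

Depreciable base = $232,795 − $27,500 = $205,295.
Year 1: ⌊$232,795 × 150%/6⌋ = $58,198. Book value $174,597.
Year 2: ⌊$174,597 × 150%/6⌋ = $43,649. Book value $130,948.
Accumulated through year 2 = $232,795 − $130,948 = $101,847.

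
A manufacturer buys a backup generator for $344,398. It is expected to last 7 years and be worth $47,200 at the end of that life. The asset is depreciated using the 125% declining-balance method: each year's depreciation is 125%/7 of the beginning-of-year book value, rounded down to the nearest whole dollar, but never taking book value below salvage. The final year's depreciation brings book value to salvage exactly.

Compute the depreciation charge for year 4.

Depreciable base = $344,398 − $47,200 = $297,198.
Year 1: ⌊$344,398 × 125%/7⌋ = $61,499. Book value $282,899.
Year 2: ⌊$282,899 × 125%/7⌋ = $50,517. Book value $232,382.
Year 3: ⌊$232,382 × 125%/7⌋ = $41,496. Book value $190,886.
Year 4: ⌊$190,886 × 125%/7⌋ = $34,086. Book value $156,800.

$34,086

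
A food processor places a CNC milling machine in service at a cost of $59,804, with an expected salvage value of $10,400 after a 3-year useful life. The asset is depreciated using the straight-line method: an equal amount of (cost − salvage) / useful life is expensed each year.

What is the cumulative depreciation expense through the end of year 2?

Depreciable base = $59,804 − $10,400 = $49,404.
Annual expense = $49,404 / 3 = $16,468.
End of year 1: book value $43,336.
End of year 2: book value $26,868.
Accumulated through year 2 = $59,804 − $26,868 = $32,936.

$32,936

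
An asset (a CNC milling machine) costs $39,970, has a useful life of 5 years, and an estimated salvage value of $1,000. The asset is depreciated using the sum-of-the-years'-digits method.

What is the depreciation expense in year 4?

Depreciable base = $39,970 − $1,000 = $38,970.
Sum of the years' digits = 5+4+3+2+1 = 15.
Year 1: $38,970 × 5/15 = $12,990. Book value $26,980.
Year 2: $38,970 × 4/15 = $10,392. Book value $16,588.
Year 3: $38,970 × 3/15 = $7,794. Book value $8,794.
Year 4: $38,970 × 2/15 = $5,196. Book value $3,598.

$5,196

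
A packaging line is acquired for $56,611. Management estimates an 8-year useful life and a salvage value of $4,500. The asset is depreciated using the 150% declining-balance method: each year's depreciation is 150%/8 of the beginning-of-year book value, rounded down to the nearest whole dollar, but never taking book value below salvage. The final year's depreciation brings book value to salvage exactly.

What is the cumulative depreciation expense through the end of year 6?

$40,322

Depreciable base = $56,611 − $4,500 = $52,111.
Year 1: ⌊$56,611 × 150%/8⌋ = $10,614. Book value $45,997.
Year 2: ⌊$45,997 × 150%/8⌋ = $8,624. Book value $37,373.
Year 3: ⌊$37,373 × 150%/8⌋ = $7,007. Book value $30,366.
Year 4: ⌊$30,366 × 150%/8⌋ = $5,693. Book value $24,673.
Year 5: ⌊$24,673 × 150%/8⌋ = $4,626. Book value $20,047.
Year 6: ⌊$20,047 × 150%/8⌋ = $3,758. Book value $16,289.
Accumulated through year 6 = $56,611 − $16,289 = $40,322.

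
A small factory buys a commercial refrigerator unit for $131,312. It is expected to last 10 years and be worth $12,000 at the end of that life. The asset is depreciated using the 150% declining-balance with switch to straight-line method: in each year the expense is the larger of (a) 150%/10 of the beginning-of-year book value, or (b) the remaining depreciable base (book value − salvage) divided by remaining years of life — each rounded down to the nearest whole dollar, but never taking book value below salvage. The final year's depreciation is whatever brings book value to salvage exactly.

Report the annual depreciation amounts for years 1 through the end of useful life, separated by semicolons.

$19,696; $16,742; $14,231; $12,096; $10,282; $9,253; $9,253; $9,253; $9,253; $9,253

Depreciable base = $131,312 − $12,000 = $119,312.
Year 1: DB = ⌊$131,312 × 150%/10⌋ = $19,696; SL = ⌊$119,312/10⌋ = $11,931 → take DB $19,696. Book value $111,616.
Year 2: DB = ⌊$111,616 × 150%/10⌋ = $16,742; SL = ⌊$99,616/9⌋ = $11,068 → take DB $16,742. Book value $94,874.
Year 3: DB = ⌊$94,874 × 150%/10⌋ = $14,231; SL = ⌊$82,874/8⌋ = $10,359 → take DB $14,231. Book value $80,643.
Year 4: DB = ⌊$80,643 × 150%/10⌋ = $12,096; SL = ⌊$68,643/7⌋ = $9,806 → take DB $12,096. Book value $68,547.
Year 5: DB = ⌊$68,547 × 150%/10⌋ = $10,282; SL = ⌊$56,547/6⌋ = $9,424 → take DB $10,282. Book value $58,265.
Year 6: DB = ⌊$58,265 × 150%/10⌋ = $8,739; SL = ⌊$46,265/5⌋ = $9,253 → take SL $9,253. Book value $49,012.
Year 7: DB = ⌊$49,012 × 150%/10⌋ = $7,351; SL = ⌊$37,012/4⌋ = $9,253 → take SL $9,253. Book value $39,759.
Year 8: DB = ⌊$39,759 × 150%/10⌋ = $5,963; SL = ⌊$27,759/3⌋ = $9,253 → take SL $9,253. Book value $30,506.
Year 9: DB = ⌊$30,506 × 150%/10⌋ = $4,575; SL = ⌊$18,506/2⌋ = $9,253 → take SL $9,253. Book value $21,253.
Year 10 (final): $21,253 − $12,000 = $9,253. Book value $12,000.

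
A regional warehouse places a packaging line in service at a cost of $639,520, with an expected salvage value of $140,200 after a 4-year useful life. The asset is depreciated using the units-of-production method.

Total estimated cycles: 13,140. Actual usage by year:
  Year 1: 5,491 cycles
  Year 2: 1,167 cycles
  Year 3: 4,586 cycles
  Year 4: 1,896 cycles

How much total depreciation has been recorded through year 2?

Depreciable base = $639,520 − $140,200 = $499,320.
Rate = $499,320 / 13,140 cycles = $38 per cycle.
Year 1: 5,491 × $38 = $208,658. Book value $430,862.
Year 2: 1,167 × $38 = $44,346. Book value $386,516.
Accumulated through year 2 = $639,520 − $386,516 = $253,004.

$253,004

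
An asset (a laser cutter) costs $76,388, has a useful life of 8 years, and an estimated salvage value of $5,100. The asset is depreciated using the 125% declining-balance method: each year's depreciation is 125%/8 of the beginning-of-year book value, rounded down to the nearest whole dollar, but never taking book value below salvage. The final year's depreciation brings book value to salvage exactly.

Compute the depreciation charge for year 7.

Depreciable base = $76,388 − $5,100 = $71,288.
Year 1: ⌊$76,388 × 125%/8⌋ = $11,935. Book value $64,453.
Year 2: ⌊$64,453 × 125%/8⌋ = $10,070. Book value $54,383.
Year 3: ⌊$54,383 × 125%/8⌋ = $8,497. Book value $45,886.
Year 4: ⌊$45,886 × 125%/8⌋ = $7,169. Book value $38,717.
Year 5: ⌊$38,717 × 125%/8⌋ = $6,049. Book value $32,668.
Year 6: ⌊$32,668 × 125%/8⌋ = $5,104. Book value $27,564.
Year 7: ⌊$27,564 × 125%/8⌋ = $4,306. Book value $23,258.

$4,306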